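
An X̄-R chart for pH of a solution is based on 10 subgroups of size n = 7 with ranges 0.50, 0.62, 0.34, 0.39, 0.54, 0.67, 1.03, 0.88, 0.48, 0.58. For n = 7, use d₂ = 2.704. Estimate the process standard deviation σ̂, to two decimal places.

R̄ = (0.50 + 0.62 + 0.34 + 0.39 + 0.54 + 0.67 + 1.03 + 0.88 + 0.48 + 0.58) / 10 = 0.6030
σ̂ = R̄ / d₂ = 0.6030 / 2.704 = 0.2230

0.22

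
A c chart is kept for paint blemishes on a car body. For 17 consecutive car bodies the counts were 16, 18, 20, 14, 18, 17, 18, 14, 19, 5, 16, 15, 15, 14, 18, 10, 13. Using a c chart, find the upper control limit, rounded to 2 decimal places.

27.03

c̄ = (16 + 18 + 20 + 14 + 18 + 17 + 18 + 14 + 19 + 5 + 16 + 15 + 15 + 14 + 18 + 10 + 13) / 17 = 260 / 17 = 15.2941
UCL = c̄ + 3√c̄ = 15.2941 + 3 × √15.2941 = 15.2941 + 3 × 3.9108 = 27.0264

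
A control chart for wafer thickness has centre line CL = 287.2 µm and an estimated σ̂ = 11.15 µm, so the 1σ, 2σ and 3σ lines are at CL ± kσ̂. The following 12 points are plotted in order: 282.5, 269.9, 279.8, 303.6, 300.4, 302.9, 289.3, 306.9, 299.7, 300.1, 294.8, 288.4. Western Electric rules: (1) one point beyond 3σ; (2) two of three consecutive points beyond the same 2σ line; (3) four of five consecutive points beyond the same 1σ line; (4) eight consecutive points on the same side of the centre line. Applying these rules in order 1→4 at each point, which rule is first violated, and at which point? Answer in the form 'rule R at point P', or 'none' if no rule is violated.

Zone of each point (C = within 1σ̂, B = 1σ̂–2σ̂, A = 2σ̂–3σ̂, * = beyond 3σ̂; sign = side of CL): 1:-C, 2:-B, 3:-C, 4:+B, 5:+B, 6:+B, 7:+C, 8:+B, 9:+B, 10:+B, 11:+C, 12:+C
Rule 3 (four of five consecutive points beyond the same 1σ limit) is satisfied at point 8.

rule 3 at point 8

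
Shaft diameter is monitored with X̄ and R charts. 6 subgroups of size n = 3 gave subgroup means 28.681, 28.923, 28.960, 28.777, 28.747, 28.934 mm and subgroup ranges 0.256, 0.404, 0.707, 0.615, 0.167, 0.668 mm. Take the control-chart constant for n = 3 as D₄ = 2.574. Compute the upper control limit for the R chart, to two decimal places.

R̄ = (0.256 + 0.404 + 0.707 + 0.615 + 0.167 + 0.668) / 6 = 2.8170 / 6 = 0.4695
UCL_R = D₄·R̄ = 2.574 × 0.4695 = 1.2085

1.21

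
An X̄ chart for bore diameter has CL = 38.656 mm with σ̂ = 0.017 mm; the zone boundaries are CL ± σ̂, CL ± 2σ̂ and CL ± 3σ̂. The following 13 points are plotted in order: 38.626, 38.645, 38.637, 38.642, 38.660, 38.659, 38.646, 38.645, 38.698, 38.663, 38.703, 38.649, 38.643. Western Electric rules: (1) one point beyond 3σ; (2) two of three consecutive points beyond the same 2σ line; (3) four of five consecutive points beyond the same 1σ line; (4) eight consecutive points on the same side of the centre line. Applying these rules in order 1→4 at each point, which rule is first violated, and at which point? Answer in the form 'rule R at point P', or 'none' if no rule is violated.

rule 2 at point 11

Zone of each point (C = within 1σ̂, B = 1σ̂–2σ̂, A = 2σ̂–3σ̂, * = beyond 3σ̂; sign = side of CL): 1:-B, 2:-C, 3:-B, 4:-C, 5:+C, 6:+C, 7:-C, 8:-C, 9:+A, 10:+C, 11:+A, 12:-C, 13:-C
Rule 2 (two of three consecutive points beyond the same 2σ limit) is satisfied at point 11.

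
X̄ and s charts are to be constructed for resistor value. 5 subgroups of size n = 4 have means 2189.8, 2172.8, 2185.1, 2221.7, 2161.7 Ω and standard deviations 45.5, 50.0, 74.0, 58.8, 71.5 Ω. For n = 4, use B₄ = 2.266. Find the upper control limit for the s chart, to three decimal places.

s̄ = (45.5 + 50.0 + 74.0 + 58.8 + 71.5) / 5 = 59.9600
UCL_s = B₄·s̄ = 2.266 × 59.9600 = 135.8694

135.869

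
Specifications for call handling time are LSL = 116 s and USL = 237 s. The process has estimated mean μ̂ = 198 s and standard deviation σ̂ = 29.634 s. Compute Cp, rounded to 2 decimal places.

Cp = (USL − LSL) / (6σ̂) = (237 − 116) / (6 × 29.634) = 121.0000 / 177.8040 = 0.6805

0.68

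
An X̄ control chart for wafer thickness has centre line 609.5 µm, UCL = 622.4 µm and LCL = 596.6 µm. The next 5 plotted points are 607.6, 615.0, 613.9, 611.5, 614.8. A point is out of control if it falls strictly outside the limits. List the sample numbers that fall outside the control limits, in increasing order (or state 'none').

none

All 5 points lie within [596.6, 622.4].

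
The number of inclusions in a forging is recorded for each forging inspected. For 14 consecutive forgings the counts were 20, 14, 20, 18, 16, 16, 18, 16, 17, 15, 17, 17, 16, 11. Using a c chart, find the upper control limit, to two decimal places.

c̄ = (20 + 14 + 20 + 18 + 16 + 16 + 18 + 16 + 17 + 15 + 17 + 17 + 16 + 11) / 14 = 231 / 14 = 16.5000
UCL = c̄ + 3√c̄ = 16.5000 + 3 × √16.5000 = 16.5000 + 3 × 4.0620 = 28.6861

28.69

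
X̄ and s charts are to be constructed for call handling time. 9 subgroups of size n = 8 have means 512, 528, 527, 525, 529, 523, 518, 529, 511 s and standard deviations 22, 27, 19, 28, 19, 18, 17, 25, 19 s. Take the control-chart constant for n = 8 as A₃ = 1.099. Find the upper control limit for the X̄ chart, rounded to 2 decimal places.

X̄̄ = (512 + 528 + 527 + 525 + 529 + 523 + 518 + 529 + 511) / 9 = 522.4444
s̄ = (22 + 27 + 19 + 28 + 19 + 18 + 17 + 25 + 19) / 9 = 21.5556
UCL = X̄̄ + A₃·s̄ = 522.4444 + 1.099 × 21.5556 = 546.1340

546.13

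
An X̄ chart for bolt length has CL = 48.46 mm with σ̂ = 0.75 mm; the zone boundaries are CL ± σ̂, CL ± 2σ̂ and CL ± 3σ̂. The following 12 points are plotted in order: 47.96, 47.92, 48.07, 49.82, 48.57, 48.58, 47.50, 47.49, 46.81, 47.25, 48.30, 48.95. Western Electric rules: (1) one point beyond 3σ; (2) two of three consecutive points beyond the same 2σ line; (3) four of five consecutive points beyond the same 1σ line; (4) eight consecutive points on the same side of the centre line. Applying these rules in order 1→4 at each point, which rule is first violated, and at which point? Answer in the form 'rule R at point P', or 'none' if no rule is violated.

Zone of each point (C = within 1σ̂, B = 1σ̂–2σ̂, A = 2σ̂–3σ̂, * = beyond 3σ̂; sign = side of CL): 1:-C, 2:-C, 3:-C, 4:+B, 5:+C, 6:+C, 7:-B, 8:-B, 9:-A, 10:-B, 11:-C, 12:+C
Rule 3 (four of five consecutive points beyond the same 1σ limit) is satisfied at point 10.

rule 3 at point 10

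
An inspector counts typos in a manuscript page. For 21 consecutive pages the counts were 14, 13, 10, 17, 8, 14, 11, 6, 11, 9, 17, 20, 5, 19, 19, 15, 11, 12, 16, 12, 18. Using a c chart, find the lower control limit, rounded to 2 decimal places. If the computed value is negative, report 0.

c̄ = (14 + 13 + 10 + 17 + 8 + 14 + 11 + 6 + 11 + 9 + 17 + 20 + 5 + 19 + 19 + 15 + 11 + 12 + 16 + 12 + 18) / 21 = 277 / 21 = 13.1905
LCL = c̄ − 3√c̄ = 13.1905 − 3 × 3.6319 = 2.2949

2.29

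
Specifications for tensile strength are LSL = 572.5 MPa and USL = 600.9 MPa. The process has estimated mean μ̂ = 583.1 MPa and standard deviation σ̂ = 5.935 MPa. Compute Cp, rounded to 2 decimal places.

Cp = (USL − LSL) / (6σ̂) = (600.9 − 572.5) / (6 × 5.935) = 28.4000 / 35.6100 = 0.7975

0.80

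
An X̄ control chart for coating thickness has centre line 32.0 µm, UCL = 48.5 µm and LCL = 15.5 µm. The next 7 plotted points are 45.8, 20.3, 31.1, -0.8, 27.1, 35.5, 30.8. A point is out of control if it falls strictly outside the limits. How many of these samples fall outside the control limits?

Compare each point to [15.5, 48.5]: sample 4 = -0.8 < LCL.

1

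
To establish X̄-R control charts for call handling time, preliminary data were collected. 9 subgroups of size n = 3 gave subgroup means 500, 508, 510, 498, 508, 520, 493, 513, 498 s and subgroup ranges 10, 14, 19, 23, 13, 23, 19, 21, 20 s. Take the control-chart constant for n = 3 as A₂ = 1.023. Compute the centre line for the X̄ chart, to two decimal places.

505.33

X̄̄ = (500 + 508 + 510 + 498 + 508 + 520 + 493 + 513 + 498) / 9 = 4548.0000 / 9 = 505.3333
CL = X̄̄ = 505.3333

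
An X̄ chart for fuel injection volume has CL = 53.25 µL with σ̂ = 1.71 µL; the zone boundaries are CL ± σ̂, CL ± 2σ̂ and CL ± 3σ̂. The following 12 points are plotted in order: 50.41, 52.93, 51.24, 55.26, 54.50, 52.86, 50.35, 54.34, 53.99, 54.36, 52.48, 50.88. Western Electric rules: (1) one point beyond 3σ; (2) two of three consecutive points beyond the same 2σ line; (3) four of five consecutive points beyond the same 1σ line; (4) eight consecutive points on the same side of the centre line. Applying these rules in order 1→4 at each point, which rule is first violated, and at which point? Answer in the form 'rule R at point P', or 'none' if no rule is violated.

none

Zone of each point (C = within 1σ̂, B = 1σ̂–2σ̂, A = 2σ̂–3σ̂, * = beyond 3σ̂; sign = side of CL): 1:-B, 2:-C, 3:-B, 4:+B, 5:+C, 6:-C, 7:-B, 8:+C, 9:+C, 10:+C, 11:-C, 12:-B
No rule fires across all 12 points.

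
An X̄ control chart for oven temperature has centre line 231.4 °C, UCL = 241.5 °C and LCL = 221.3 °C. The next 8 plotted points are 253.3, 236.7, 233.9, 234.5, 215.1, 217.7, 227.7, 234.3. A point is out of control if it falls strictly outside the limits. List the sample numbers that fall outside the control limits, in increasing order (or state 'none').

Compare each point to [221.3, 241.5]: sample 1 = 253.3 > UCL; sample 5 = 215.1 < LCL; sample 6 = 217.7 < LCL.

1, 5, 6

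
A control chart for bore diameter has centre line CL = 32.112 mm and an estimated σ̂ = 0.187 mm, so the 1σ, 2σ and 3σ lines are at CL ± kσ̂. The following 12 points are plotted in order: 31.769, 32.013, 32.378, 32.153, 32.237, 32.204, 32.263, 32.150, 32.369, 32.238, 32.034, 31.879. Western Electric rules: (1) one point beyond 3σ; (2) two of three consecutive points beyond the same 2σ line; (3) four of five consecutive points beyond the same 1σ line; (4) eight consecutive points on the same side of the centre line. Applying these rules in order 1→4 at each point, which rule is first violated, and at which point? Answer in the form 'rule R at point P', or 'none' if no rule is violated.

rule 4 at point 10

Zone of each point (C = within 1σ̂, B = 1σ̂–2σ̂, A = 2σ̂–3σ̂, * = beyond 3σ̂; sign = side of CL): 1:-B, 2:-C, 3:+B, 4:+C, 5:+C, 6:+C, 7:+C, 8:+C, 9:+B, 10:+C, 11:-C, 12:-B
Rule 4 (eight consecutive points on the same side of the centre line) is satisfied at point 10.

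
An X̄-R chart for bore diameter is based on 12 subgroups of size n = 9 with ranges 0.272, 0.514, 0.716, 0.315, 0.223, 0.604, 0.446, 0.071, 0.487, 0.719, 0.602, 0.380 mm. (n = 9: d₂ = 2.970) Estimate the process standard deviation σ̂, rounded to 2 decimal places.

R̄ = (0.272 + 0.514 + 0.716 + 0.315 + 0.223 + 0.604 + 0.446 + 0.071 + 0.487 + 0.719 + 0.602 + 0.380) / 12 = 0.4458
σ̂ = R̄ / d₂ = 0.4458 / 2.970 = 0.1501

0.15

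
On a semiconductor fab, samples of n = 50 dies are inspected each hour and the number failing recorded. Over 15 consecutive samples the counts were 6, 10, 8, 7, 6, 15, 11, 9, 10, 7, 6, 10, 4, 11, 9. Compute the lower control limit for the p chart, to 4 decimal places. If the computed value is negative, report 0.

p̄ = Σdᵢ / (k·n) = 129 / (15 × 50) = 0.17200
LCL = p̄ − 3·√(p̄(1−p̄)/n) = 0.17200 − 3 × 0.05337 = 0.01189

0.0119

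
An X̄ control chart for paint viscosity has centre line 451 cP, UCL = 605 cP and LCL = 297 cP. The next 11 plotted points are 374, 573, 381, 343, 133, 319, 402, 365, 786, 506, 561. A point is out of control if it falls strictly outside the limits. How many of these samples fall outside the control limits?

Compare each point to [297, 605]: sample 5 = 133 < LCL; sample 9 = 786 > UCL.

2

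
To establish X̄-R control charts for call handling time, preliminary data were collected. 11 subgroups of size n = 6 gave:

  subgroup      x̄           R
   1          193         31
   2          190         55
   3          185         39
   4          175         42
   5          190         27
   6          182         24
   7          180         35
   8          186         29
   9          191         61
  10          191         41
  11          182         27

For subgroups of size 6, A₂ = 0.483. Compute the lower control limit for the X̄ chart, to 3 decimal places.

167.862

X̄̄ = (193 + 190 + 185 + 175 + 190 + 182 + 180 + 186 + 191 + 191 + 182) / 11 = 2045.0000 / 11 = 185.9091
R̄ = (31 + 55 + 39 + 42 + 27 + 24 + 35 + 29 + 61 + 41 + 27) / 11 = 411.0000 / 11 = 37.3636
LCL = X̄̄ − A₂·R̄ = 185.9091 − 0.483 × 37.3636 = 167.8625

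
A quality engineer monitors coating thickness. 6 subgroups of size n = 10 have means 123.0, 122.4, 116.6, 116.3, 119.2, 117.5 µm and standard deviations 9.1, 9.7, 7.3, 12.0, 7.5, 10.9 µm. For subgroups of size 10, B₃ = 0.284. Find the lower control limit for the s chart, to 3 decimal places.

s̄ = (9.1 + 9.7 + 7.3 + 12.0 + 7.5 + 10.9) / 6 = 9.4167
LCL_s = B₃·s̄ = 0.284 × 9.4167 = 2.6743

2.674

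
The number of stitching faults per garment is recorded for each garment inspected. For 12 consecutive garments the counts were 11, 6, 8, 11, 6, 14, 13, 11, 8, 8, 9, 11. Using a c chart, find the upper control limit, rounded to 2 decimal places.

18.99

c̄ = (11 + 6 + 8 + 11 + 6 + 14 + 13 + 11 + 8 + 8 + 9 + 11) / 12 = 116 / 12 = 9.6667
UCL = c̄ + 3√c̄ = 9.6667 + 3 × √9.6667 = 9.6667 + 3 × 3.1091 = 18.9940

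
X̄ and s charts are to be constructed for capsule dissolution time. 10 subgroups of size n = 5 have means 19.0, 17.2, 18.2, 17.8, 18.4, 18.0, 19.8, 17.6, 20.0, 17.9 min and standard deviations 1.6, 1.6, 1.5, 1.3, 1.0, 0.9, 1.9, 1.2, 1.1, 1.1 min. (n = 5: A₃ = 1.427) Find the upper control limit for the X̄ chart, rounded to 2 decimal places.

20.27

X̄̄ = (19.0 + 17.2 + 18.2 + 17.8 + 18.4 + 18.0 + 19.8 + 17.6 + 20.0 + 17.9) / 10 = 18.3900
s̄ = (1.6 + 1.6 + 1.5 + 1.3 + 1.0 + 0.9 + 1.9 + 1.2 + 1.1 + 1.1) / 10 = 1.3200
UCL = X̄̄ + A₃·s̄ = 18.3900 + 1.427 × 1.3200 = 20.2736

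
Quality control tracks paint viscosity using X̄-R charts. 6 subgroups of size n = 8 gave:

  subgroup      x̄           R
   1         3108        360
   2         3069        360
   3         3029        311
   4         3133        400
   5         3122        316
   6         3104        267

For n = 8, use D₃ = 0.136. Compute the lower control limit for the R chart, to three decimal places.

45.651

R̄ = (360 + 360 + 311 + 400 + 316 + 267) / 6 = 2014.0000 / 6 = 335.6667
LCL_R = D₃·R̄ = 0.136 × 335.6667 = 45.6507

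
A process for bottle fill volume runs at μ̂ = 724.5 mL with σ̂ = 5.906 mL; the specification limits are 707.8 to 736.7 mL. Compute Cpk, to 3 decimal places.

Cpu = (USL − μ̂) / (3σ̂) = (736.7 − 724.5) / (3 × 5.906) = 0.6886; Cpl = (μ̂ − LSL) / (3σ̂) = (724.5 − 707.8) / (3 × 5.906) = 0.9425; Cpk = min(Cpu, Cpl) = 0.6886

0.689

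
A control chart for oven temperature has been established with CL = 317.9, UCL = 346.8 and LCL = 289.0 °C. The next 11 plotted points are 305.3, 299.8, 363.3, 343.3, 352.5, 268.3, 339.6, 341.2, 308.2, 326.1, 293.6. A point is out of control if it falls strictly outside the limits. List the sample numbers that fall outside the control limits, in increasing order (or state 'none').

Compare each point to [289.0, 346.8]: sample 3 = 363.3 > UCL; sample 5 = 352.5 > UCL; sample 6 = 268.3 < LCL.

3, 5, 6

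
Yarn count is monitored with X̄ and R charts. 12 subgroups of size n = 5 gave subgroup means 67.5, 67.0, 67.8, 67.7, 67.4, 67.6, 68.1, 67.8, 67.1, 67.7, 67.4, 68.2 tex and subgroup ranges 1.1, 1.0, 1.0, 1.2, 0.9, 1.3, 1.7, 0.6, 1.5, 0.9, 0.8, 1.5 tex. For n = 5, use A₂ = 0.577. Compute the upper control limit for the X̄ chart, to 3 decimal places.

68.257

X̄̄ = (67.5 + 67.0 + 67.8 + 67.7 + 67.4 + 67.6 + 68.1 + 67.8 + 67.1 + 67.7 + 67.4 + 68.2) / 12 = 811.3000 / 12 = 67.6083
R̄ = (1.1 + 1.0 + 1.0 + 1.2 + 0.9 + 1.3 + 1.7 + 0.6 + 1.5 + 0.9 + 0.8 + 1.5) / 12 = 13.5000 / 12 = 1.1250
UCL = X̄̄ + A₂·R̄ = 67.6083 + 0.577 × 1.1250 = 68.2575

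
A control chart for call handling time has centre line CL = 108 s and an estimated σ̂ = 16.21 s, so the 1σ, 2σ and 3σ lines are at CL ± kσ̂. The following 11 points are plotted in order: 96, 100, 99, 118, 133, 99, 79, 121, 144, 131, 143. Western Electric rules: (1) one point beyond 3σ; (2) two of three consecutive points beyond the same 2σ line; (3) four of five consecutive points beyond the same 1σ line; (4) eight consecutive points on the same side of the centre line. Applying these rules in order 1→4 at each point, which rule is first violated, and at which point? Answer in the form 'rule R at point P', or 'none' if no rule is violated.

rule 2 at point 11

Zone of each point (C = within 1σ̂, B = 1σ̂–2σ̂, A = 2σ̂–3σ̂, * = beyond 3σ̂; sign = side of CL): 1:-C, 2:-C, 3:-C, 4:+C, 5:+B, 6:-C, 7:-B, 8:+C, 9:+A, 10:+B, 11:+A
Rule 2 (two of three consecutive points beyond the same 2σ limit) is satisfied at point 11.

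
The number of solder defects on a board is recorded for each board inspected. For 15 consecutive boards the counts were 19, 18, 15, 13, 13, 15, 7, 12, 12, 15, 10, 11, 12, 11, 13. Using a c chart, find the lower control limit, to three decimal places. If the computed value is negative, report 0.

2.222

c̄ = (19 + 18 + 15 + 13 + 13 + 15 + 7 + 12 + 12 + 15 + 10 + 11 + 12 + 11 + 13) / 15 = 196 / 15 = 13.0667
LCL = c̄ − 3√c̄ = 13.0667 − 3 × 3.6148 = 2.2223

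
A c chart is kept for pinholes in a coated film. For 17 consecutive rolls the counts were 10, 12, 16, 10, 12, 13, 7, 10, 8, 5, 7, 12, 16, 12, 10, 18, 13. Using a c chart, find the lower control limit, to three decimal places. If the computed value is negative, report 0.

c̄ = (10 + 12 + 16 + 10 + 12 + 13 + 7 + 10 + 8 + 5 + 7 + 12 + 16 + 12 + 10 + 18 + 13) / 17 = 191 / 17 = 11.2353
LCL = c̄ − 3√c̄ = 11.2353 − 3 × 3.3519 = 1.1796

1.180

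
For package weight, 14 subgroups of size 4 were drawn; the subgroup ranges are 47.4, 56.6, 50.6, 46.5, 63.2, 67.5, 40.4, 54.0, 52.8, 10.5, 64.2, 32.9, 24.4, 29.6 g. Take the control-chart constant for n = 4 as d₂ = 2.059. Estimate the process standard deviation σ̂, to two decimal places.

R̄ = (47.4 + 56.6 + 50.6 + 46.5 + 63.2 + 67.5 + 40.4 + 54.0 + 52.8 + 10.5 + 64.2 + 32.9 + 24.4 + 29.6) / 14 = 45.7571
σ̂ = R̄ / d₂ = 45.7571 / 2.059 = 22.2230

22.22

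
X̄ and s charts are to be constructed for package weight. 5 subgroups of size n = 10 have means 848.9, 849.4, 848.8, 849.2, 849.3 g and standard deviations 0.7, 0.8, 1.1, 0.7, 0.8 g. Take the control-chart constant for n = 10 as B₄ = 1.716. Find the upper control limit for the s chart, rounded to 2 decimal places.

1.41

s̄ = (0.7 + 0.8 + 1.1 + 0.7 + 0.8) / 5 = 0.8200
UCL_s = B₄·s̄ = 1.716 × 0.8200 = 1.4071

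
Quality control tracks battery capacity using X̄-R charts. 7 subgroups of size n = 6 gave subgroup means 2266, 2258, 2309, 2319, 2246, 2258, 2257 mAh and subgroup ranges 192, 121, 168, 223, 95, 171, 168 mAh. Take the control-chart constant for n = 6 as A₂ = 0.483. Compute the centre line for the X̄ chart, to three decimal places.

2273.286

X̄̄ = (2266 + 2258 + 2309 + 2319 + 2246 + 2258 + 2257) / 7 = 15913.0000 / 7 = 2273.2857
CL = X̄̄ = 2273.2857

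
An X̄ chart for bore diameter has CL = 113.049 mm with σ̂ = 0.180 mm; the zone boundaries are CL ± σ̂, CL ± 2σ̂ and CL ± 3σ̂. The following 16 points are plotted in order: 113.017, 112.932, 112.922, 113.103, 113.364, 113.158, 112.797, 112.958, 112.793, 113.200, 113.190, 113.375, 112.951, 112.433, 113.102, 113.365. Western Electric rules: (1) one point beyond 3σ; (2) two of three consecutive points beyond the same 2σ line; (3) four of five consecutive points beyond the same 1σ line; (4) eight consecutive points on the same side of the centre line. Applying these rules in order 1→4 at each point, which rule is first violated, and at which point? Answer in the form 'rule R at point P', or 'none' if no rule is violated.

Zone of each point (C = within 1σ̂, B = 1σ̂–2σ̂, A = 2σ̂–3σ̂, * = beyond 3σ̂; sign = side of CL): 1:-C, 2:-C, 3:-C, 4:+C, 5:+B, 6:+C, 7:-B, 8:-C, 9:-B, 10:+C, 11:+C, 12:+B, 13:-C, 14:-*, 15:+C, 16:+B
Rule 1 (one point beyond the 3σ limits) is satisfied at point 14.

rule 1 at point 14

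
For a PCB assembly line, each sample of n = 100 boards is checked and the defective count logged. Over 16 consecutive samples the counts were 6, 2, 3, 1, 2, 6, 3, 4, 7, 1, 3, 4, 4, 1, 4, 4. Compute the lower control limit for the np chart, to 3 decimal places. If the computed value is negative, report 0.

0.000

p̄ = Σdᵢ / (k·n) = 55 / (16 × 100) = 0.03438
LCL = np̄ − 3·√(np̄(1−p̄)) = 3.4375 − 3 × 1.8219 = -2.0282 → 0 (negative, so LCL = 0)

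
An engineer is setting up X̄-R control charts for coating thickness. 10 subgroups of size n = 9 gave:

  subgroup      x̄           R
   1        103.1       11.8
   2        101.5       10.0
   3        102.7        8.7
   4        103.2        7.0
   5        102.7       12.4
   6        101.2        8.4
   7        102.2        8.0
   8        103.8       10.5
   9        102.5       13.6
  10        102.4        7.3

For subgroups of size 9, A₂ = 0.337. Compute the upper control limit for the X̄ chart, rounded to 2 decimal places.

X̄̄ = (103.1 + 101.5 + 102.7 + 103.2 + 102.7 + 101.2 + 102.2 + 103.8 + 102.5 + 102.4) / 10 = 1025.3000 / 10 = 102.5300
R̄ = (11.8 + 10.0 + 8.7 + 7.0 + 12.4 + 8.4 + 8.0 + 10.5 + 13.6 + 7.3) / 10 = 97.7000 / 10 = 9.7700
UCL = X̄̄ + A₂·R̄ = 102.5300 + 0.337 × 9.7700 = 105.8225

105.82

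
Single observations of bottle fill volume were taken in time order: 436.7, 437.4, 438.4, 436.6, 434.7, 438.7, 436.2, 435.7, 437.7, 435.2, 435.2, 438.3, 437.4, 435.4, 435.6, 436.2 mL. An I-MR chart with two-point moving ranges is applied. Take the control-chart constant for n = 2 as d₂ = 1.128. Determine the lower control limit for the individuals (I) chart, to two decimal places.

432.39

X̄ = (436.7 + 437.4 + 438.4 + 436.6 + 434.7 + 438.7 + 436.2 + 435.7 + 437.7 + 435.2 + 435.2 + 438.3 + 437.4 + 435.4 + 435.6 + 436.2) / 16 = 436.5875
Moving ranges: 0.7, 1.0, 1.8, 1.9, 4.0, 2.5, 0.5, 2.0, 2.5, 0.0, 3.1, 0.9, 2.0, 0.2, 0.6; M̄R̄ = 23.7000 / 15 = 1.5800
LCL = X̄ − 3·M̄R̄/d₂ = 436.5875 − 3 × 1.5800 / 1.128 = 432.3854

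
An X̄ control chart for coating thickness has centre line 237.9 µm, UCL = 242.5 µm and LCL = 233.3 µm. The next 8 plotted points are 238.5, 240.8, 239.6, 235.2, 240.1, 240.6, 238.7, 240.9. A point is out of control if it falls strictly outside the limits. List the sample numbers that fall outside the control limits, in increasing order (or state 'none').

none

All 8 points lie within [233.3, 242.5].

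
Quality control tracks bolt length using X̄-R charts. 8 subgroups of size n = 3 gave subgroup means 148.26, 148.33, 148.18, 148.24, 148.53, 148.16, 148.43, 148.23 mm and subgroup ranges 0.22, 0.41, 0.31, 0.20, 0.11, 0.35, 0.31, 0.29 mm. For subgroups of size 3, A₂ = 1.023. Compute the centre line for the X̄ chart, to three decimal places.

148.295

X̄̄ = (148.26 + 148.33 + 148.18 + 148.24 + 148.53 + 148.16 + 148.43 + 148.23) / 8 = 1186.3600 / 8 = 148.2950
CL = X̄̄ = 148.2950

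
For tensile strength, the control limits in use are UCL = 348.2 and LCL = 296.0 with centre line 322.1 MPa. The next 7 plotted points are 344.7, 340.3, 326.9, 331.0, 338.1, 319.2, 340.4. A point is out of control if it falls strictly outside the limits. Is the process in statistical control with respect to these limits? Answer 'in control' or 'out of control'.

All 7 points lie within [296.0, 348.2].

in control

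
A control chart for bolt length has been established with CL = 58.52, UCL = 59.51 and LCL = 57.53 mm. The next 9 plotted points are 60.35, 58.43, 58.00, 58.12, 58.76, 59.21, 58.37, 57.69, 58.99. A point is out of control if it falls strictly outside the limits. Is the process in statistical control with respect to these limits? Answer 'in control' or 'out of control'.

out of control

Compare each point to [57.53, 59.51]: sample 1 = 60.35 > UCL.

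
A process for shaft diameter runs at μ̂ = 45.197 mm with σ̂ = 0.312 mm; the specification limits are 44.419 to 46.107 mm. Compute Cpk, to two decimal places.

Cpu = (USL − μ̂) / (3σ̂) = (46.107 − 45.197) / (3 × 0.312) = 0.9722; Cpl = (μ̂ − LSL) / (3σ̂) = (45.197 − 44.419) / (3 × 0.312) = 0.8312; Cpk = min(Cpu, Cpl) = 0.8312

0.83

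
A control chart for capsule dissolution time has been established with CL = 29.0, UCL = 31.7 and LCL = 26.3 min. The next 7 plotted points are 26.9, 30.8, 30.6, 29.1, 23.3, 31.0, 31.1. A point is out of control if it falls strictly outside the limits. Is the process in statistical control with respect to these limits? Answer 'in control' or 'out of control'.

out of control

Compare each point to [26.3, 31.7]: sample 5 = 23.3 < LCL.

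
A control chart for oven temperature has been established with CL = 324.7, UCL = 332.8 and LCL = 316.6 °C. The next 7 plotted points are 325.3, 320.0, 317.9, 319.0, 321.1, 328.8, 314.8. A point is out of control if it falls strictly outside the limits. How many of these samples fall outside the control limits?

Compare each point to [316.6, 332.8]: sample 7 = 314.8 < LCL.

1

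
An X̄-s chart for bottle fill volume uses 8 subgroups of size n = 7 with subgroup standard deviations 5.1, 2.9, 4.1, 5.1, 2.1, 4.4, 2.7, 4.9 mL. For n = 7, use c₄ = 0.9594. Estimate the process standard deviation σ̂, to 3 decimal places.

4.078

s̄ = (5.1 + 2.9 + 4.1 + 5.1 + 2.1 + 4.4 + 2.7 + 4.9) / 8 = 3.9125
σ̂ = s̄ / c₄ = 3.9125 / 0.9594 = 4.0781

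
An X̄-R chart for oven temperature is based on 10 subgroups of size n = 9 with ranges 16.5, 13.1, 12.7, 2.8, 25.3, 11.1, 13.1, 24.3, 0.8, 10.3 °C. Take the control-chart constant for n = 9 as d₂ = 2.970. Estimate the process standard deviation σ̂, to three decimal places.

R̄ = (16.5 + 13.1 + 12.7 + 2.8 + 25.3 + 11.1 + 13.1 + 24.3 + 0.8 + 10.3) / 10 = 13.0000
σ̂ = R̄ / d₂ = 13.0000 / 2.970 = 4.3771

4.377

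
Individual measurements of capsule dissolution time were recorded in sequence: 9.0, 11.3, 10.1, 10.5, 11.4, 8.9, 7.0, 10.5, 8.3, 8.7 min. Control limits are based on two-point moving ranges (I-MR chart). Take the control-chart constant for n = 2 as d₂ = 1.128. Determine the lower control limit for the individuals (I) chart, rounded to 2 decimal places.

5.05

X̄ = (9.0 + 11.3 + 10.1 + 10.5 + 11.4 + 8.9 + 7.0 + 10.5 + 8.3 + 8.7) / 10 = 9.5700
Moving ranges: 2.3, 1.2, 0.4, 0.9, 2.5, 1.9, 3.5, 2.2, 0.4; M̄R̄ = 15.3000 / 9 = 1.7000
LCL = X̄ − 3·M̄R̄/d₂ = 9.5700 − 3 × 1.7000 / 1.128 = 5.0487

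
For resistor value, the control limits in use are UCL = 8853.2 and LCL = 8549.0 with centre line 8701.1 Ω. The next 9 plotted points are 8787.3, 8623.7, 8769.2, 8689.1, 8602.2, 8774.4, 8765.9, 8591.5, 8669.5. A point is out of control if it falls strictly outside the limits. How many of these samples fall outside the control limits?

0

All 9 points lie within [8549.0, 8853.2].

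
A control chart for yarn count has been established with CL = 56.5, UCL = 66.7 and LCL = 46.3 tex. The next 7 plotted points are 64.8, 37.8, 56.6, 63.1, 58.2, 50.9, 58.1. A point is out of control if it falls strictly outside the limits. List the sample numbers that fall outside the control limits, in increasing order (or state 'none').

2

Compare each point to [46.3, 66.7]: sample 2 = 37.8 < LCL.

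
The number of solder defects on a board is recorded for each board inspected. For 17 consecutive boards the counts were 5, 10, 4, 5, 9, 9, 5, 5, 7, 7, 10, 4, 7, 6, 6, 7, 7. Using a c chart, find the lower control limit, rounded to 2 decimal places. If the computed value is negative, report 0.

c̄ = (5 + 10 + 4 + 5 + 9 + 9 + 5 + 5 + 7 + 7 + 10 + 4 + 7 + 6 + 6 + 7 + 7) / 17 = 113 / 17 = 6.6471
LCL = c̄ − 3√c̄ = 6.6471 − 3 × 2.5782 = -1.0875 → 0 (cannot be negative)

0.00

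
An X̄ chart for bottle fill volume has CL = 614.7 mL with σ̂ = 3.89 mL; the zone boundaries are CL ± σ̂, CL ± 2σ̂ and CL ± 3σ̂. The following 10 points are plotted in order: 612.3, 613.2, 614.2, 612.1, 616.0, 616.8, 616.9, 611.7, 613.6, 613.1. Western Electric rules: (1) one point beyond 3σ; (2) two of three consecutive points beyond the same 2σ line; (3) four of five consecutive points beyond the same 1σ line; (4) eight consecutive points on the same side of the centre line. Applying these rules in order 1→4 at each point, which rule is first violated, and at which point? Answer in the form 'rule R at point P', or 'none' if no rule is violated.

Zone of each point (C = within 1σ̂, B = 1σ̂–2σ̂, A = 2σ̂–3σ̂, * = beyond 3σ̂; sign = side of CL): 1:-C, 2:-C, 3:-C, 4:-C, 5:+C, 6:+C, 7:+C, 8:-C, 9:-C, 10:-C
No rule fires across all 10 points.

none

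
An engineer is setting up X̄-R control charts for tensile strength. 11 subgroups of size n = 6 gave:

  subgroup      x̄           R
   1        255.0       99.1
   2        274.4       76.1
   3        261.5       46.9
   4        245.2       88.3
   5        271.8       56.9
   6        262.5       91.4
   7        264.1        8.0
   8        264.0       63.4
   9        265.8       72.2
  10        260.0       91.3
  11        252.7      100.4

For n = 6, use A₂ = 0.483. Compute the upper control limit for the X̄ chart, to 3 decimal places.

296.409

X̄̄ = (255.0 + 274.4 + 261.5 + 245.2 + 271.8 + 262.5 + 264.1 + 264.0 + 265.8 + 260.0 + 252.7) / 11 = 2877.0000 / 11 = 261.5455
R̄ = (99.1 + 76.1 + 46.9 + 88.3 + 56.9 + 91.4 + 8.0 + 63.4 + 72.2 + 91.3 + 100.4) / 11 = 794.0000 / 11 = 72.1818
UCL = X̄̄ + A₂·R̄ = 261.5455 + 0.483 × 72.1818 = 296.4093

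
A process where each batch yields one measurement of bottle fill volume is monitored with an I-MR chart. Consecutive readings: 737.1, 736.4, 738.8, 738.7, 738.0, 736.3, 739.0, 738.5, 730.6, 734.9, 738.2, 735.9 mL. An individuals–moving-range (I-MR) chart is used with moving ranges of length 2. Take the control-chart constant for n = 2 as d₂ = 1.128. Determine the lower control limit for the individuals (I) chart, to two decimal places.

X̄ = (737.1 + 736.4 + 738.8 + 738.7 + 738.0 + 736.3 + 739.0 + 738.5 + 730.6 + 734.9 + 738.2 + 735.9) / 12 = 736.8667
Moving ranges: 0.7, 2.4, 0.1, 0.7, 1.7, 2.7, 0.5, 7.9, 4.3, 3.3, 2.3; M̄R̄ = 26.6000 / 11 = 2.4182
LCL = X̄ − 3·M̄R̄/d₂ = 736.8667 − 3 × 2.4182 / 1.128 = 730.4353

730.44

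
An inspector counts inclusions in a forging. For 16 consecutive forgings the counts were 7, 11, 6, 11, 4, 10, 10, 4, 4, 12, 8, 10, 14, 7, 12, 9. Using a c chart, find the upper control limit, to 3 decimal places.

c̄ = (7 + 11 + 6 + 11 + 4 + 10 + 10 + 4 + 4 + 12 + 8 + 10 + 14 + 7 + 12 + 9) / 16 = 139 / 16 = 8.6875
UCL = c̄ + 3√c̄ = 8.6875 + 3 × √8.6875 = 8.6875 + 3 × 2.9475 = 17.5299

17.530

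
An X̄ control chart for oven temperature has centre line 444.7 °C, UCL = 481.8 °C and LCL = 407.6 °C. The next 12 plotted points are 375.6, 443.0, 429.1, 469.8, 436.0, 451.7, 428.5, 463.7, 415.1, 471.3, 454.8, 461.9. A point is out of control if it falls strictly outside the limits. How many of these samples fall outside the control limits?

1

Compare each point to [407.6, 481.8]: sample 1 = 375.6 < LCL.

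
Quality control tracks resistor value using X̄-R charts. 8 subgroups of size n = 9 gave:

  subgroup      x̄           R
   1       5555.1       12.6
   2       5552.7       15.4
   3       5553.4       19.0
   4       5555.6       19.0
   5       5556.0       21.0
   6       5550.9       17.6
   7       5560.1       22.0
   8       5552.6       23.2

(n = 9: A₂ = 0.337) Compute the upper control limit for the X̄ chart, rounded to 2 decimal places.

X̄̄ = (5555.1 + 5552.7 + 5553.4 + 5555.6 + 5556.0 + 5550.9 + 5560.1 + 5552.6) / 8 = 44436.4000 / 8 = 5554.5500
R̄ = (12.6 + 15.4 + 19.0 + 19.0 + 21.0 + 17.6 + 22.0 + 23.2) / 8 = 149.8000 / 8 = 18.7250
UCL = X̄̄ + A₂·R̄ = 5554.5500 + 0.337 × 18.7250 = 5560.8603

5560.86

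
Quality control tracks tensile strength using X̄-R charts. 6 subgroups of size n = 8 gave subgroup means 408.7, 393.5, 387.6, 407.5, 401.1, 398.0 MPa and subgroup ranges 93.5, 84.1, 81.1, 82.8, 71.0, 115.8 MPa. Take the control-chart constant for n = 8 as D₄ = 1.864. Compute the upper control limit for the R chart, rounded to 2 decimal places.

164.13

R̄ = (93.5 + 84.1 + 81.1 + 82.8 + 71.0 + 115.8) / 6 = 528.3000 / 6 = 88.0500
UCL_R = D₄·R̄ = 1.864 × 88.0500 = 164.1252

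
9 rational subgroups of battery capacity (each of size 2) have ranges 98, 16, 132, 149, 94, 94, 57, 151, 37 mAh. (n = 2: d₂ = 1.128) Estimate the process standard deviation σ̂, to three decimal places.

R̄ = (98 + 16 + 132 + 149 + 94 + 94 + 57 + 151 + 37) / 9 = 92.0000
σ̂ = R̄ / d₂ = 92.0000 / 1.128 = 81.5603

81.560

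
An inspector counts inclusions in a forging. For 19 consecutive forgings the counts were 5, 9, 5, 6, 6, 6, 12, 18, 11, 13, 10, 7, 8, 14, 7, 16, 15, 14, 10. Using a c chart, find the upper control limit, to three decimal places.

19.642

c̄ = (5 + 9 + 5 + 6 + 6 + 6 + 12 + 18 + 11 + 13 + 10 + 7 + 8 + 14 + 7 + 16 + 15 + 14 + 10) / 19 = 192 / 19 = 10.1053
UCL = c̄ + 3√c̄ = 10.1053 + 3 × √10.1053 = 10.1053 + 3 × 3.1789 = 19.6419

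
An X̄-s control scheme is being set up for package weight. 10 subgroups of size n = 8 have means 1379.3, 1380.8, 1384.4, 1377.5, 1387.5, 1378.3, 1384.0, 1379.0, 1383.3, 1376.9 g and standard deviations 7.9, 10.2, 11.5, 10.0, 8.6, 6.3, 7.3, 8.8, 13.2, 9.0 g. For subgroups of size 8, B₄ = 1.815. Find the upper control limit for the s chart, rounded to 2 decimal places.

16.84

s̄ = (7.9 + 10.2 + 11.5 + 10.0 + 8.6 + 6.3 + 7.3 + 8.8 + 13.2 + 9.0) / 10 = 9.2800
UCL_s = B₄·s̄ = 1.815 × 9.2800 = 16.8432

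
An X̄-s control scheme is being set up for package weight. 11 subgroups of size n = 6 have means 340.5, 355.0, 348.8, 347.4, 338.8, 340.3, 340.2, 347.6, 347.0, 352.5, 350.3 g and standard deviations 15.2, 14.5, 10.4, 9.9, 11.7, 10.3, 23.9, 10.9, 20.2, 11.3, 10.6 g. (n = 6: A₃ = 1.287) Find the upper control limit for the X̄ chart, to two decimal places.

X̄̄ = (340.5 + 355.0 + 348.8 + 347.4 + 338.8 + 340.3 + 340.2 + 347.6 + 347.0 + 352.5 + 350.3) / 11 = 346.2182
s̄ = (15.2 + 14.5 + 10.4 + 9.9 + 11.7 + 10.3 + 23.9 + 10.9 + 20.2 + 11.3 + 10.6) / 11 = 13.5364
UCL = X̄̄ + A₃·s̄ = 346.2182 + 1.287 × 13.5364 = 363.6395

363.64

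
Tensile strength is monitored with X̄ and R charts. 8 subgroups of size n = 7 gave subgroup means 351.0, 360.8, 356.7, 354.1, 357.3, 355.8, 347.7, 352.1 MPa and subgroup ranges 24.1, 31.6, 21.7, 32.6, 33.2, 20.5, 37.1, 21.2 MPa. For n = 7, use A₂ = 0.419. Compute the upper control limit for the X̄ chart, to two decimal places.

366.06

X̄̄ = (351.0 + 360.8 + 356.7 + 354.1 + 357.3 + 355.8 + 347.7 + 352.1) / 8 = 2835.5000 / 8 = 354.4375
R̄ = (24.1 + 31.6 + 21.7 + 32.6 + 33.2 + 20.5 + 37.1 + 21.2) / 8 = 222.0000 / 8 = 27.7500
UCL = X̄̄ + A₂·R̄ = 354.4375 + 0.419 × 27.7500 = 366.0648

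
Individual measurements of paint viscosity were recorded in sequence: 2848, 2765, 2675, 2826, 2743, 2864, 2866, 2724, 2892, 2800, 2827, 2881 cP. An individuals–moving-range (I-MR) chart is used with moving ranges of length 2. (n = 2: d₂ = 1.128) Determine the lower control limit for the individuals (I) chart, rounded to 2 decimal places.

2564.33

X̄ = (2848 + 2765 + 2675 + 2826 + 2743 + 2864 + 2866 + 2724 + 2892 + 2800 + 2827 + 2881) / 12 = 2809.2500
Moving ranges: 83, 90, 151, 83, 121, 2, 142, 168, 92, 27, 54; M̄R̄ = 1013.0000 / 11 = 92.0909
LCL = X̄ − 3·M̄R̄/d₂ = 2809.2500 − 3 × 92.0909 / 1.128 = 2564.3274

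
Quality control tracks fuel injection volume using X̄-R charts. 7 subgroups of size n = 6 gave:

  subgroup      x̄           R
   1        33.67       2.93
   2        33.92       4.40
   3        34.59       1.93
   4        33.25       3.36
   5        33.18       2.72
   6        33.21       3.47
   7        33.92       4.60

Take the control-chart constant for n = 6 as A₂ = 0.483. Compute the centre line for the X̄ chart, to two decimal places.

X̄̄ = (33.67 + 33.92 + 34.59 + 33.25 + 33.18 + 33.21 + 33.92) / 7 = 235.7400 / 7 = 33.6771
CL = X̄̄ = 33.6771

33.68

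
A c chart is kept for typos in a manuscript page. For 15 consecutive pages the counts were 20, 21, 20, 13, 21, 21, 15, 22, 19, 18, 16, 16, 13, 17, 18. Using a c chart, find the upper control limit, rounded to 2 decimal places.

30.73

c̄ = (20 + 21 + 20 + 13 + 21 + 21 + 15 + 22 + 19 + 18 + 16 + 16 + 13 + 17 + 18) / 15 = 270 / 15 = 18.0000
UCL = c̄ + 3√c̄ = 18.0000 + 3 × √18.0000 = 18.0000 + 3 × 4.2426 = 30.7279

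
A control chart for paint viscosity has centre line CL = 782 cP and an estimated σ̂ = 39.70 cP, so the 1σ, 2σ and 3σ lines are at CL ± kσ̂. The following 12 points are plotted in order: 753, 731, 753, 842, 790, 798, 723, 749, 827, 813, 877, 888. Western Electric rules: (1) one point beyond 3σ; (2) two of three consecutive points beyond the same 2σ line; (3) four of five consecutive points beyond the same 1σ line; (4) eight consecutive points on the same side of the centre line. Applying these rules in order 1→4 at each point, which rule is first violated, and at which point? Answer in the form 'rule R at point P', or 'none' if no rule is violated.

rule 2 at point 12

Zone of each point (C = within 1σ̂, B = 1σ̂–2σ̂, A = 2σ̂–3σ̂, * = beyond 3σ̂; sign = side of CL): 1:-C, 2:-B, 3:-C, 4:+B, 5:+C, 6:+C, 7:-B, 8:-C, 9:+B, 10:+C, 11:+A, 12:+A
Rule 2 (two of three consecutive points beyond the same 2σ limit) is satisfied at point 12.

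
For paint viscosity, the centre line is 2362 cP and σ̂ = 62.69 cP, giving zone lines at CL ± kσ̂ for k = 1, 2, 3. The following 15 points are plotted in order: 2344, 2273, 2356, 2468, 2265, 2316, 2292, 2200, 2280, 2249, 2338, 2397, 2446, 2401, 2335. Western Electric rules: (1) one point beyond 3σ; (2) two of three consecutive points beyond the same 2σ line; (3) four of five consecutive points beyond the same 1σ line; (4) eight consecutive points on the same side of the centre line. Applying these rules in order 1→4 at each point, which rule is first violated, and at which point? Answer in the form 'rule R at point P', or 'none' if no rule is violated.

rule 3 at point 9

Zone of each point (C = within 1σ̂, B = 1σ̂–2σ̂, A = 2σ̂–3σ̂, * = beyond 3σ̂; sign = side of CL): 1:-C, 2:-B, 3:-C, 4:+B, 5:-B, 6:-C, 7:-B, 8:-A, 9:-B, 10:-B, 11:-C, 12:+C, 13:+B, 14:+C, 15:-C
Rule 3 (four of five consecutive points beyond the same 1σ limit) is satisfied at point 9.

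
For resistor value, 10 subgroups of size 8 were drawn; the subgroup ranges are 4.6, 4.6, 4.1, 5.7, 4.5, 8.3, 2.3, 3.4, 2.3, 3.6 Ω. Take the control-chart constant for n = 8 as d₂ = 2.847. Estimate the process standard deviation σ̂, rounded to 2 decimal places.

1.52

R̄ = (4.6 + 4.6 + 4.1 + 5.7 + 4.5 + 8.3 + 2.3 + 3.4 + 2.3 + 3.6) / 10 = 4.3400
σ̂ = R̄ / d₂ = 4.3400 / 2.847 = 1.5244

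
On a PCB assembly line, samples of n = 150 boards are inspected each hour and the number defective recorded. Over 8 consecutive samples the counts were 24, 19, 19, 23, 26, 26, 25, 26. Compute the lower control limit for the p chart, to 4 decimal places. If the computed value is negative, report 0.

p̄ = Σdᵢ / (k·n) = 188 / (8 × 150) = 0.15667
LCL = p̄ − 3·√(p̄(1−p̄)/n) = 0.15667 − 3 × 0.02968 = 0.06763

0.0676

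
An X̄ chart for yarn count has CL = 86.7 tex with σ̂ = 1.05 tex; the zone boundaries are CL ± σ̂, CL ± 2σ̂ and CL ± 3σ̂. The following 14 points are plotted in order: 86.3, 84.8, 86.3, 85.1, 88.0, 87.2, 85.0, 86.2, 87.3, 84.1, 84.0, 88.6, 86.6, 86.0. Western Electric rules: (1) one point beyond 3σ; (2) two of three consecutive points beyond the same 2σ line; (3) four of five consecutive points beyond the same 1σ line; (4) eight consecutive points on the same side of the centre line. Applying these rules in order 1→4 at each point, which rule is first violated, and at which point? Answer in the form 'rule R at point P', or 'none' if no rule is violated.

Zone of each point (C = within 1σ̂, B = 1σ̂–2σ̂, A = 2σ̂–3σ̂, * = beyond 3σ̂; sign = side of CL): 1:-C, 2:-B, 3:-C, 4:-B, 5:+B, 6:+C, 7:-B, 8:-C, 9:+C, 10:-A, 11:-A, 12:+B, 13:-C, 14:-C
Rule 2 (two of three consecutive points beyond the same 2σ limit) is satisfied at point 11.

rule 2 at point 11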